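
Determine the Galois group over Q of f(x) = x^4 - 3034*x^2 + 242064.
Gal(K/Q) = Z/2Z (cyclic of order 2)

f factors as (x^2 - 2952)(x^2 - 82), so the splitting field is K = Q(sqrt(2952), sqrt(82)). The squarefree part of 2952 is 82 and the squarefree part of 82 is also 82, so sqrt(2952) and sqrt(82) are both rational multiples of sqrt(82). Hence Q(sqrt(2952)) = Q(sqrt(82)) = Q(sqrt(82)), and the splitting field collapses to a single degree-2 extension with Galois group Z/2Z.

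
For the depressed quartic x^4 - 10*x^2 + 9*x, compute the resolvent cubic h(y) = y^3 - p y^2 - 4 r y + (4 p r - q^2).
h(y) = y^3 + 10*y^2 - 81

Identify coefficients: p = -10, q = 9, r = 0.
Plug into h(y) = y^3 - p y^2 - 4 r y + (4 p r - q^2):
  h(y) = y^3 - (-10) y^2 - 4*(0) y + (4*(-10)*(0) - (9)^2)
       = y^3 + (10) y^2 + (0) y + (-81).
Simplifying: h(y) = y^3 + 10*y^2 - 81.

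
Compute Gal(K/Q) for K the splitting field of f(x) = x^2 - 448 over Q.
Gal(K/Q) = Z/2Z (cyclic of order 2)

x^2 - 448 is irreducible over Q since 448 is not a rational square. The splitting field Q(sqrt(448)) has degree 2 over Q, and its unique nontrivial automorphism is sqrt(448) ↦ -sqrt(448). Hence Gal(Q(sqrt(448))/Q) = Z/2Z.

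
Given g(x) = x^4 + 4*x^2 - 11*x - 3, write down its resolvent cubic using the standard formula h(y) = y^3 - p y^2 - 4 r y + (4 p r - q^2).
h(y) = y^3 - 4*y^2 + 12*y - 169

Identify coefficients: p = 4, q = -11, r = -3.
Plug into h(y) = y^3 - p y^2 - 4 r y + (4 p r - q^2):
  h(y) = y^3 - (4) y^2 - 4*(-3) y + (4*(4)*(-3) - (-11)^2)
       = y^3 + (-4) y^2 + (12) y + (-169).
Simplifying: h(y) = y^3 - 4*y^2 + 12*y - 169.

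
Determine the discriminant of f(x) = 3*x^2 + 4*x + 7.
Δ = -68

For a quadratic a x^2 + b x + c the discriminant is Δ = b^2 - 4ac = (4)^2 - 4*(3)*(7) = 16 - (84) = -68.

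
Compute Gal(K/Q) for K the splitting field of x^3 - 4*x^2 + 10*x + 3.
Gal(K/Q) = S_3 (symmetric group of order 6)

Compute the discriminant of x^3 + (-4)*x^2 + (10)*x + (3): Δ = -4035. Since Δ is not a rational square, the Galois group is not contained in A_3; it must be the full S_3 (irreducibility of the cubic rules out anything smaller).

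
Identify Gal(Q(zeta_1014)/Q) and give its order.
|Gal(Q(zeta_1014)/Q)| = phi(1014) = 312; group ≅ (Z/1014Z)^* ≅ Z/2Z × Z/156Z

The n-th cyclotomic polynomial Φ_1014(x) is the minimal polynomial of zeta_1014 over Q and has degree phi(1014) = 312. So Q(zeta_1014) is a degree-312 Galois extension with Galois group (Z/1014Z)^*. By CRT, (Z/1014Z)^* ≅ (Z/2Z)^* × (Z/3Z)^* × (Z/169Z)^*. Each prime-power unit group is (Z/2Z)^* ≅ trivial group (order 1); (Z/3Z)^* ≅ Z/2Z; (Z/169Z)^* ≅ Z/156Z. Hence Gal(Q(zeta_1014)/Q) ≅ Z/2Z × Z/156Z.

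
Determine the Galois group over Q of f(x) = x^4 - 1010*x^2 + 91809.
Gal(K/Q) = Z/2Z (cyclic of order 2)

f factors as (x^2 - 101)(x^2 - 909), so the splitting field is K = Q(sqrt(101), sqrt(909)). The squarefree part of 101 is 101 and the squarefree part of 909 is also 101, so sqrt(101) and sqrt(909) are both rational multiples of sqrt(101). Hence Q(sqrt(101)) = Q(sqrt(909)) = Q(sqrt(101)), and the splitting field collapses to a single degree-2 extension with Galois group Z/2Z.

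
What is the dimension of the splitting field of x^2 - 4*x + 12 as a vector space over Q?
[K:Q] = 2

The discriminant of x^2 + (-4)*x + (12) is b^2 - 4c = 16 - (48) = -32. Since -32 is not a perfect square in Q, the polynomial is irreducible over Q. Its two roots generate a degree-2 extension, so [K:Q] = 2.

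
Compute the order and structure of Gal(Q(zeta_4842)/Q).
|Gal(Q(zeta_4842)/Q)| = phi(4842) = 1608; group ≅ (Z/4842Z)^* ≅ Z/6Z × Z/268Z

The n-th cyclotomic polynomial Φ_4842(x) is the minimal polynomial of zeta_4842 over Q and has degree phi(4842) = 1608. So Q(zeta_4842) is a degree-1608 Galois extension with Galois group (Z/4842Z)^*. By CRT, (Z/4842Z)^* ≅ (Z/2Z)^* × (Z/9Z)^* × (Z/269Z)^*. Each prime-power unit group is (Z/2Z)^* ≅ trivial group (order 1); (Z/9Z)^* ≅ Z/6Z; (Z/269Z)^* ≅ Z/268Z. Hence Gal(Q(zeta_4842)/Q) ≅ Z/6Z × Z/268Z.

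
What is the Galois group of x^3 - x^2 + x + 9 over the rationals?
Gal(K/Q) = S_3 (symmetric group of order 6)

Compute the discriminant of x^3 + (-1)*x^2 + (1)*x + (9): Δ = -2316. Since Δ is not a rational square, the Galois group is not contained in A_3; it must be the full S_3 (irreducibility of the cubic rules out anything smaller).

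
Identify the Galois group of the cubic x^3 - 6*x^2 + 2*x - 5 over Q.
Gal(K/Q) = S_3 (symmetric group of order 6)

Compute the discriminant of x^3 + (-6)*x^2 + (2)*x + (-5): Δ = -3803. Since Δ is not a rational square, the Galois group is not contained in A_3; it must be the full S_3 (irreducibility of the cubic rules out anything smaller).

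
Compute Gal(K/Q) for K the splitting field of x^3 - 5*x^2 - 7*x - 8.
Gal(K/Q) = S_3 (symmetric group of order 6)

Compute the discriminant of x^3 + (-5)*x^2 + (-7)*x + (-8): Δ = -8171. Since Δ is not a rational square, the Galois group is not contained in A_3; it must be the full S_3 (irreducibility of the cubic rules out anything smaller).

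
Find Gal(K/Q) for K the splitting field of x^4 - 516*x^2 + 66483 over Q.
Gal(K/Q) = V_4 (Klein four-group, Z/2Z × Z/2Z)

f factors as (x^2 - 249)(x^2 - 267), so the splitting field is K = Q(sqrt(249), sqrt(267)). The elements 249, 267, 66483 are all non-squares in Q, so sqrt(249) and sqrt(267) generate independent quadratic extensions. Thus [K:Q] = 4 and Gal(K/Q) is generated by the two order-2 automorphisms sqrt(249) ↦ -sqrt(249) and sqrt(267) ↦ -sqrt(267), giving V_4.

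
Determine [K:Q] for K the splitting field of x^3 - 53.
[K:Q] = 6

x^3 - 53 has one real root r = 53^(1/3) and two complex roots r*zeta_3, r*zeta_3^2 where zeta_3 = e^(2*pi*i/3). The splitting field is Q(r, zeta_3). [Q(r):Q] = 3 and [Q(zeta_3):Q] = 2 with gcd = 1, so [Q(r, zeta_3):Q] = 3 * 2 = 6.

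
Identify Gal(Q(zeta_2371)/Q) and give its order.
|Gal(Q(zeta_2371)/Q)| = phi(2371) = 2370; group ≅ (Z/2371Z)^* ≅ Z/2370Z

The n-th cyclotomic polynomial Φ_2371(x) is the minimal polynomial of zeta_2371 over Q and has degree phi(2371) = 2370. So Q(zeta_2371) is a degree-2370 Galois extension with Galois group (Z/2371Z)^*. (Z/2371Z)^* is cyclic since 2371 is an odd prime power (or 4). Hence Gal(Q(zeta_2371)/Q) ≅ Z/2370Z.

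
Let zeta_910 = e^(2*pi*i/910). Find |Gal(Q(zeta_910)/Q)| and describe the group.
|Gal(Q(zeta_910)/Q)| = phi(910) = 288; group ≅ (Z/910Z)^* ≅ Z/4Z × Z/6Z × Z/12Z

The n-th cyclotomic polynomial Φ_910(x) is the minimal polynomial of zeta_910 over Q and has degree phi(910) = 288. So Q(zeta_910) is a degree-288 Galois extension with Galois group (Z/910Z)^*. By CRT, (Z/910Z)^* ≅ (Z/2Z)^* × (Z/5Z)^* × (Z/7Z)^* × (Z/13Z)^*. Each prime-power unit group is (Z/2Z)^* ≅ trivial group (order 1); (Z/5Z)^* ≅ Z/4Z; (Z/7Z)^* ≅ Z/6Z; (Z/13Z)^* ≅ Z/12Z. Hence Gal(Q(zeta_910)/Q) ≅ Z/4Z × Z/6Z × Z/12Z.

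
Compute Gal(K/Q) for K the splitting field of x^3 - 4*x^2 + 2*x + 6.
Gal(K/Q) = S_3 (symmetric group of order 6)

Compute the discriminant of x^3 + (-4)*x^2 + (2)*x + (6): Δ = -268. Since Δ is not a rational square, the Galois group is not contained in A_3; it must be the full S_3 (irreducibility of the cubic rules out anything smaller).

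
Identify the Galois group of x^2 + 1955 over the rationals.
Gal(K/Q) = Z/2Z (cyclic of order 2)

x^2 + 1955 is irreducible over Q since -1955 is not a rational square. The splitting field Q(sqrt(-1955)) has degree 2 over Q, and its unique nontrivial automorphism is sqrt(-1955) ↦ -sqrt(-1955). Hence Gal(Q(sqrt(-1955))/Q) = Z/2Z.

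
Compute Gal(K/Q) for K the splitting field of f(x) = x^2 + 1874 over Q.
Gal(K/Q) = Z/2Z (cyclic of order 2)

x^2 + 1874 is irreducible over Q since -1874 is not a rational square. The splitting field Q(sqrt(-1874)) has degree 2 over Q, and its unique nontrivial automorphism is sqrt(-1874) ↦ -sqrt(-1874). Hence Gal(Q(sqrt(-1874))/Q) = Z/2Z.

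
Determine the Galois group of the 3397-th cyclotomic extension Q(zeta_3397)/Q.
|Gal(Q(zeta_3397)/Q)| = phi(3397) = 3276; group ≅ (Z/3397Z)^* ≅ Z/42Z × Z/78Z

The n-th cyclotomic polynomial Φ_3397(x) is the minimal polynomial of zeta_3397 over Q and has degree phi(3397) = 3276. So Q(zeta_3397) is a degree-3276 Galois extension with Galois group (Z/3397Z)^*. By CRT, (Z/3397Z)^* ≅ (Z/43Z)^* × (Z/79Z)^*. Each prime-power unit group is (Z/43Z)^* ≅ Z/42Z; (Z/79Z)^* ≅ Z/78Z. Hence Gal(Q(zeta_3397)/Q) ≅ Z/42Z × Z/78Z.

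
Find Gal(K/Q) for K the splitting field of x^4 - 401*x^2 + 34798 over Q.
Gal(K/Q) = V_4 (Klein four-group, Z/2Z × Z/2Z)

f factors as (x^2 - 127)(x^2 - 274), so the splitting field is K = Q(sqrt(127), sqrt(274)). The elements 127, 274, 34798 are all non-squares in Q, so sqrt(127) and sqrt(274) generate independent quadratic extensions. Thus [K:Q] = 4 and Gal(K/Q) is generated by the two order-2 automorphisms sqrt(127) ↦ -sqrt(127) and sqrt(274) ↦ -sqrt(274), giving V_4.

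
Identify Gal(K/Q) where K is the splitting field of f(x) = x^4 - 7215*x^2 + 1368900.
Gal(K/Q) = Z/2Z (cyclic of order 2)

f factors as (x^2 - 195)(x^2 - 7020), so the splitting field is K = Q(sqrt(195), sqrt(7020)). The squarefree part of 195 is 195 and the squarefree part of 7020 is also 195, so sqrt(195) and sqrt(7020) are both rational multiples of sqrt(195). Hence Q(sqrt(195)) = Q(sqrt(7020)) = Q(sqrt(195)), and the splitting field collapses to a single degree-2 extension with Galois group Z/2Z.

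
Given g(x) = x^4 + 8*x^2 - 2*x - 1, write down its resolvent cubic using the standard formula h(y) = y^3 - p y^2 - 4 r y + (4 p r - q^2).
h(y) = y^3 - 8*y^2 + 4*y - 36

Identify coefficients: p = 8, q = -2, r = -1.
Plug into h(y) = y^3 - p y^2 - 4 r y + (4 p r - q^2):
  h(y) = y^3 - (8) y^2 - 4*(-1) y + (4*(8)*(-1) - (-2)^2)
       = y^3 + (-8) y^2 + (4) y + (-36).
Simplifying: h(y) = y^3 - 8*y^2 + 4*y - 36.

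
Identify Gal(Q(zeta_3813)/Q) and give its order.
|Gal(Q(zeta_3813)/Q)| = phi(3813) = 2400; group ≅ (Z/3813Z)^* ≅ Z/2Z × Z/30Z × Z/40Z

The n-th cyclotomic polynomial Φ_3813(x) is the minimal polynomial of zeta_3813 over Q and has degree phi(3813) = 2400. So Q(zeta_3813) is a degree-2400 Galois extension with Galois group (Z/3813Z)^*. By CRT, (Z/3813Z)^* ≅ (Z/3Z)^* × (Z/31Z)^* × (Z/41Z)^*. Each prime-power unit group is (Z/3Z)^* ≅ Z/2Z; (Z/31Z)^* ≅ Z/30Z; (Z/41Z)^* ≅ Z/40Z. Hence Gal(Q(zeta_3813)/Q) ≅ Z/2Z × Z/30Z × Z/40Z.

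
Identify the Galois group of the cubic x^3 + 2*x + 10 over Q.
Gal(K/Q) = S_3 (symmetric group of order 6)

Compute the discriminant of x^3 + (0)*x^2 + (2)*x + (10): Δ = -2732. Since Δ is not a rational square, the Galois group is not contained in A_3; it must be the full S_3 (irreducibility of the cubic rules out anything smaller).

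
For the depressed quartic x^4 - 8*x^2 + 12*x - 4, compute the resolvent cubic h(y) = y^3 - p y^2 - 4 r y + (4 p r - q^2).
h(y) = y^3 + 8*y^2 + 16*y - 16

Identify coefficients: p = -8, q = 12, r = -4.
Plug into h(y) = y^3 - p y^2 - 4 r y + (4 p r - q^2):
  h(y) = y^3 - (-8) y^2 - 4*(-4) y + (4*(-8)*(-4) - (12)^2)
       = y^3 + (8) y^2 + (16) y + (-16).
Simplifying: h(y) = y^3 + 8*y^2 + 16*y - 16.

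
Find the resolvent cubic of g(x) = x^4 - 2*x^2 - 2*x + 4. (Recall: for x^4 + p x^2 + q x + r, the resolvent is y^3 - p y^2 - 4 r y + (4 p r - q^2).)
h(y) = y^3 + 2*y^2 - 16*y - 36

Identify coefficients: p = -2, q = -2, r = 4.
Plug into h(y) = y^3 - p y^2 - 4 r y + (4 p r - q^2):
  h(y) = y^3 - (-2) y^2 - 4*(4) y + (4*(-2)*(4) - (-2)^2)
       = y^3 + (2) y^2 + (-16) y + (-36).
Simplifying: h(y) = y^3 + 2*y^2 - 16*y - 36.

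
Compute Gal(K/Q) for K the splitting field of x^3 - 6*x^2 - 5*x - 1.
Gal(K/Q) = S_3 (symmetric group of order 6)

Compute the discriminant of x^3 + (-6)*x^2 + (-5)*x + (-1): Δ = -31. Since Δ is not a rational square, the Galois group is not contained in A_3; it must be the full S_3 (irreducibility of the cubic rules out anything smaller).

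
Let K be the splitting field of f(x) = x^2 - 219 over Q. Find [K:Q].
[K:Q] = 2

The polynomial x^2 - 219 is irreducible over Q since 219 is not a perfect square. Its splitting field is Q(sqrt(219)), which has degree 2 over Q.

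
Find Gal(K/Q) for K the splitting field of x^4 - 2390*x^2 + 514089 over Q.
Gal(K/Q) = Z/2Z (cyclic of order 2)

f factors as (x^2 - 239)(x^2 - 2151), so the splitting field is K = Q(sqrt(239), sqrt(2151)). The squarefree part of 239 is 239 and the squarefree part of 2151 is also 239, so sqrt(239) and sqrt(2151) are both rational multiples of sqrt(239). Hence Q(sqrt(239)) = Q(sqrt(2151)) = Q(sqrt(239)), and the splitting field collapses to a single degree-2 extension with Galois group Z/2Z.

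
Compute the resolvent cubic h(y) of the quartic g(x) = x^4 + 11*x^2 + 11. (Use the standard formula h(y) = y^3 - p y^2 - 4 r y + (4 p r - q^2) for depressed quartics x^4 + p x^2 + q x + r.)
h(y) = y^3 - 11*y^2 - 44*y + 484

Identify coefficients: p = 11, q = 0, r = 11.
Plug into h(y) = y^3 - p y^2 - 4 r y + (4 p r - q^2):
  h(y) = y^3 - (11) y^2 - 4*(11) y + (4*(11)*(11) - (0)^2)
       = y^3 + (-11) y^2 + (-44) y + (484).
Simplifying: h(y) = y^3 - 11*y^2 - 44*y + 484.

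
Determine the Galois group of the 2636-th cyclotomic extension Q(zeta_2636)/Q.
|Gal(Q(zeta_2636)/Q)| = phi(2636) = 1316; group ≅ (Z/2636Z)^* ≅ Z/2Z × Z/658Z

The n-th cyclotomic polynomial Φ_2636(x) is the minimal polynomial of zeta_2636 over Q and has degree phi(2636) = 1316. So Q(zeta_2636) is a degree-1316 Galois extension with Galois group (Z/2636Z)^*. By CRT, (Z/2636Z)^* ≅ (Z/4Z)^* × (Z/659Z)^*. Each prime-power unit group is (Z/4Z)^* ≅ Z/2Z; (Z/659Z)^* ≅ Z/658Z. Hence Gal(Q(zeta_2636)/Q) ≅ Z/2Z × Z/658Z.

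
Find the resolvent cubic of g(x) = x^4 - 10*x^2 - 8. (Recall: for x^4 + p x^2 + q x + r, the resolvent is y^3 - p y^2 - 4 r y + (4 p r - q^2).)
h(y) = y^3 + 10*y^2 + 32*y + 320

Identify coefficients: p = -10, q = 0, r = -8.
Plug into h(y) = y^3 - p y^2 - 4 r y + (4 p r - q^2):
  h(y) = y^3 - (-10) y^2 - 4*(-8) y + (4*(-10)*(-8) - (0)^2)
       = y^3 + (10) y^2 + (32) y + (320).
Simplifying: h(y) = y^3 + 10*y^2 + 32*y + 320.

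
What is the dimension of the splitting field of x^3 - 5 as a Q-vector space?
[K:Q] = 6

x^3 - 5 has one real root r = 5^(1/3) and two complex roots r*zeta_3, r*zeta_3^2 where zeta_3 = e^(2*pi*i/3). The splitting field is Q(r, zeta_3). [Q(r):Q] = 3 and [Q(zeta_3):Q] = 2 with gcd = 1, so [Q(r, zeta_3):Q] = 3 * 2 = 6.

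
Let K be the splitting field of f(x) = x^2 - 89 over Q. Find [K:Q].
[K:Q] = 2

The polynomial x^2 - 89 is irreducible over Q since 89 is not a perfect square. Its splitting field is Q(sqrt(89)), which has degree 2 over Q.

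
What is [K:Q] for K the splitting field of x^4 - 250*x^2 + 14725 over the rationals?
[K:Q] = 4

f factors as (x^2 - 95)(x^2 - 155); the splitting field is K = Q(sqrt(95), sqrt(155)). Since 95, 155, and 14725 are all non-squares in Q, the three subfields Q(sqrt(95)), Q(sqrt(155)), Q(sqrt(14725)) are distinct degree-2 extensions, so [K:Q] = 4 (Klein four Galois group).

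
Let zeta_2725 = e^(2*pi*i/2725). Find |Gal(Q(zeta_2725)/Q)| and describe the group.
|Gal(Q(zeta_2725)/Q)| = phi(2725) = 2160; group ≅ (Z/2725Z)^* ≅ Z/20Z × Z/108Z

The n-th cyclotomic polynomial Φ_2725(x) is the minimal polynomial of zeta_2725 over Q and has degree phi(2725) = 2160. So Q(zeta_2725) is a degree-2160 Galois extension with Galois group (Z/2725Z)^*. By CRT, (Z/2725Z)^* ≅ (Z/25Z)^* × (Z/109Z)^*. Each prime-power unit group is (Z/25Z)^* ≅ Z/20Z; (Z/109Z)^* ≅ Z/108Z. Hence Gal(Q(zeta_2725)/Q) ≅ Z/20Z × Z/108Z.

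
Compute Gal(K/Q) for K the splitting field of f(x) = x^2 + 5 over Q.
Gal(K/Q) = Z/2Z (cyclic of order 2)

x^2 + 5 is irreducible over Q since -5 is not a rational square. The splitting field Q(sqrt(-5)) has degree 2 over Q, and its unique nontrivial automorphism is sqrt(-5) ↦ -sqrt(-5). Hence Gal(Q(sqrt(-5))/Q) = Z/2Z.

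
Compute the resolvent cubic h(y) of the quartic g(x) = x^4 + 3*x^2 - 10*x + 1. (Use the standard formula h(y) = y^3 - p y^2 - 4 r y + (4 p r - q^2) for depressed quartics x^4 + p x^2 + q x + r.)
h(y) = y^3 - 3*y^2 - 4*y - 88

Identify coefficients: p = 3, q = -10, r = 1.
Plug into h(y) = y^3 - p y^2 - 4 r y + (4 p r - q^2):
  h(y) = y^3 - (3) y^2 - 4*(1) y + (4*(3)*(1) - (-10)^2)
       = y^3 + (-3) y^2 + (-4) y + (-88).
Simplifying: h(y) = y^3 - 3*y^2 - 4*y - 88.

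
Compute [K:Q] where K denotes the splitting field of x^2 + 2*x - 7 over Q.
[K:Q] = 2

The discriminant of x^2 + (2)*x + (-7) is b^2 - 4c = 4 - (-28) = 32. Since 32 is not a perfect square in Q, the polynomial is irreducible over Q. Its two roots generate a degree-2 extension, so [K:Q] = 2.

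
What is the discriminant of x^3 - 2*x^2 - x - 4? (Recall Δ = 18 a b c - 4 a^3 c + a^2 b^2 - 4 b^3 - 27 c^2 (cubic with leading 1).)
Δ = -696

For x^3 + a x^2 + b x + c the discriminant is Δ = 18 a b c - 4 a^3 c + a^2 b^2 - 4 b^3 - 27 c^2.
Plug a = -2, b = -1, c = -4:
  18*(-2)*(-1)*(-4) - 4*(-2)^3*(-4) + (-2)^2*(-1)^2 - 4*(-1)^3 - 27*(-4)^2
  = -144 + (-128) + 4 + (4) + (-432)
  = -696.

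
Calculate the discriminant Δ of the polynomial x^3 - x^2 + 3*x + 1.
Δ = -176

For x^3 + a x^2 + b x + c the discriminant is Δ = 18 a b c - 4 a^3 c + a^2 b^2 - 4 b^3 - 27 c^2.
Plug a = -1, b = 3, c = 1:
  18*(-1)*(3)*(1) - 4*(-1)^3*(1) + (-1)^2*(3)^2 - 4*(3)^3 - 27*(1)^2
  = -54 + (4) + 9 + (-108) + (-27)
  = -176.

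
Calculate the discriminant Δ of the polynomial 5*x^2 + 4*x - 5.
Δ = 116

For a quadratic a x^2 + b x + c the discriminant is Δ = b^2 - 4ac = (4)^2 - 4*(5)*(-5) = 16 - (-100) = 116.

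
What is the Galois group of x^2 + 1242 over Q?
Gal(K/Q) = Z/2Z (cyclic of order 2)

x^2 + 1242 is irreducible over Q since -1242 is not a rational square. The splitting field Q(sqrt(-1242)) has degree 2 over Q, and its unique nontrivial automorphism is sqrt(-1242) ↦ -sqrt(-1242). Hence Gal(Q(sqrt(-1242))/Q) = Z/2Z.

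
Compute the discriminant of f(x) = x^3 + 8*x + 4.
Δ = -2480

For a depressed cubic x^3 + p x + q the discriminant is Δ = -4 p^3 - 27 q^2 = -4*(8)^3 - 27*(4)^2 = -2048 - 432 = -2480.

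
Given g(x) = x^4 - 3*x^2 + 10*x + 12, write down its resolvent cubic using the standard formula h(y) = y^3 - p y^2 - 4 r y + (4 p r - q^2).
h(y) = y^3 + 3*y^2 - 48*y - 244

Identify coefficients: p = -3, q = 10, r = 12.
Plug into h(y) = y^3 - p y^2 - 4 r y + (4 p r - q^2):
  h(y) = y^3 - (-3) y^2 - 4*(12) y + (4*(-3)*(12) - (10)^2)
       = y^3 + (3) y^2 + (-48) y + (-244).
Simplifying: h(y) = y^3 + 3*y^2 - 48*y - 244.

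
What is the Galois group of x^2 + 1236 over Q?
Gal(K/Q) = Z/2Z (cyclic of order 2)

x^2 + 1236 is irreducible over Q since -1236 is not a rational square. The splitting field Q(sqrt(-1236)) has degree 2 over Q, and its unique nontrivial automorphism is sqrt(-1236) ↦ -sqrt(-1236). Hence Gal(Q(sqrt(-1236))/Q) = Z/2Z.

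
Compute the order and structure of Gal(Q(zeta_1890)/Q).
|Gal(Q(zeta_1890)/Q)| = phi(1890) = 432; group ≅ (Z/1890Z)^* ≅ Z/4Z × Z/6Z × Z/18Z

The n-th cyclotomic polynomial Φ_1890(x) is the minimal polynomial of zeta_1890 over Q and has degree phi(1890) = 432. So Q(zeta_1890) is a degree-432 Galois extension with Galois group (Z/1890Z)^*. By CRT, (Z/1890Z)^* ≅ (Z/2Z)^* × (Z/27Z)^* × (Z/5Z)^* × (Z/7Z)^*. Each prime-power unit group is (Z/2Z)^* ≅ trivial group (order 1); (Z/27Z)^* ≅ Z/18Z; (Z/5Z)^* ≅ Z/4Z; (Z/7Z)^* ≅ Z/6Z. Hence Gal(Q(zeta_1890)/Q) ≅ Z/4Z × Z/6Z × Z/18Z.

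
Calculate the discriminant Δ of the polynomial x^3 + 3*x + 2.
Δ = -216

For a depressed cubic x^3 + p x + q the discriminant is Δ = -4 p^3 - 27 q^2 = -4*(3)^3 - 27*(2)^2 = -108 - 108 = -216.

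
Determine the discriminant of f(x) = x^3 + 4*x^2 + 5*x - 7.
Δ = -2151

For x^3 + a x^2 + b x + c the discriminant is Δ = 18 a b c - 4 a^3 c + a^2 b^2 - 4 b^3 - 27 c^2.
Plug a = 4, b = 5, c = -7:
  18*(4)*(5)*(-7) - 4*(4)^3*(-7) + (4)^2*(5)^2 - 4*(5)^3 - 27*(-7)^2
  = -2520 + (1792) + 400 + (-500) + (-1323)
  = -2151.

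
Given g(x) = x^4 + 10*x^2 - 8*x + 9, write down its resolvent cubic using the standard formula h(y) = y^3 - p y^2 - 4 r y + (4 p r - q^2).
h(y) = y^3 - 10*y^2 - 36*y + 296

Identify coefficients: p = 10, q = -8, r = 9.
Plug into h(y) = y^3 - p y^2 - 4 r y + (4 p r - q^2):
  h(y) = y^3 - (10) y^2 - 4*(9) y + (4*(10)*(9) - (-8)^2)
       = y^3 + (-10) y^2 + (-36) y + (296).
Simplifying: h(y) = y^3 - 10*y^2 - 36*y + 296.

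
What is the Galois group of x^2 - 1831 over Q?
Gal(K/Q) = Z/2Z (cyclic of order 2)

x^2 - 1831 is irreducible over Q since 1831 is not a rational square. The splitting field Q(sqrt(1831)) has degree 2 over Q, and its unique nontrivial automorphism is sqrt(1831) ↦ -sqrt(1831). Hence Gal(Q(sqrt(1831))/Q) = Z/2Z.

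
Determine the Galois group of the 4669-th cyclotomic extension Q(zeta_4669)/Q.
|Gal(Q(zeta_4669)/Q)| = phi(4669) = 3696; group ≅ (Z/4669Z)^* ≅ Z/6Z × Z/22Z × Z/28Z

The n-th cyclotomic polynomial Φ_4669(x) is the minimal polynomial of zeta_4669 over Q and has degree phi(4669) = 3696. So Q(zeta_4669) is a degree-3696 Galois extension with Galois group (Z/4669Z)^*. By CRT, (Z/4669Z)^* ≅ (Z/7Z)^* × (Z/23Z)^* × (Z/29Z)^*. Each prime-power unit group is (Z/7Z)^* ≅ Z/6Z; (Z/23Z)^* ≅ Z/22Z; (Z/29Z)^* ≅ Z/28Z. Hence Gal(Q(zeta_4669)/Q) ≅ Z/6Z × Z/22Z × Z/28Z.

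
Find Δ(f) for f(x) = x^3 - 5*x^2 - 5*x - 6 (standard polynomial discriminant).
Δ = -5547

For x^3 + a x^2 + b x + c the discriminant is Δ = 18 a b c - 4 a^3 c + a^2 b^2 - 4 b^3 - 27 c^2.
Plug a = -5, b = -5, c = -6:
  18*(-5)*(-5)*(-6) - 4*(-5)^3*(-6) + (-5)^2*(-5)^2 - 4*(-5)^3 - 27*(-6)^2
  = -2700 + (-3000) + 625 + (500) + (-972)
  = -5547.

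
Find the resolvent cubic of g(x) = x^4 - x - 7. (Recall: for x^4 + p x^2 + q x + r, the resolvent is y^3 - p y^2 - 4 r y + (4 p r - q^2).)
h(y) = y^3 + 28*y - 1

Identify coefficients: p = 0, q = -1, r = -7.
Plug into h(y) = y^3 - p y^2 - 4 r y + (4 p r - q^2):
  h(y) = y^3 - (0) y^2 - 4*(-7) y + (4*(0)*(-7) - (-1)^2)
       = y^3 + (0) y^2 + (28) y + (-1).
Simplifying: h(y) = y^3 + 28*y - 1.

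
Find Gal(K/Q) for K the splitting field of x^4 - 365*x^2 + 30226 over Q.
Gal(K/Q) = V_4 (Klein four-group, Z/2Z × Z/2Z)

f factors as (x^2 - 127)(x^2 - 238), so the splitting field is K = Q(sqrt(127), sqrt(238)). The elements 127, 238, 30226 are all non-squares in Q, so sqrt(127) and sqrt(238) generate independent quadratic extensions. Thus [K:Q] = 4 and Gal(K/Q) is generated by the two order-2 automorphisms sqrt(127) ↦ -sqrt(127) and sqrt(238) ↦ -sqrt(238), giving V_4.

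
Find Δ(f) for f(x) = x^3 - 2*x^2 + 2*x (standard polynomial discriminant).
Δ = -16

For x^3 + a x^2 + b x + c the discriminant is Δ = 18 a b c - 4 a^3 c + a^2 b^2 - 4 b^3 - 27 c^2.
Plug a = -2, b = 2, c = 0:
  18*(-2)*(2)*(0) - 4*(-2)^3*(0) + (-2)^2*(2)^2 - 4*(2)^3 - 27*(0)^2
  = 0 + (0) + 16 + (-32) + (0)
  = -16.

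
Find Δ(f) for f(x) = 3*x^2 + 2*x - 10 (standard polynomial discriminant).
Δ = 124

For a quadratic a x^2 + b x + c the discriminant is Δ = b^2 - 4ac = (2)^2 - 4*(3)*(-10) = 4 - (-120) = 124.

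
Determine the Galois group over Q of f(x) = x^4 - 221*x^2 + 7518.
Gal(K/Q) = V_4 (Klein four-group, Z/2Z × Z/2Z)

f factors as (x^2 - 42)(x^2 - 179), so the splitting field is K = Q(sqrt(42), sqrt(179)). The elements 42, 179, 7518 are all non-squares in Q, so sqrt(42) and sqrt(179) generate independent quadratic extensions. Thus [K:Q] = 4 and Gal(K/Q) is generated by the two order-2 automorphisms sqrt(42) ↦ -sqrt(42) and sqrt(179) ↦ -sqrt(179), giving V_4.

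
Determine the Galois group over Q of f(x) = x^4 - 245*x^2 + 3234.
Gal(K/Q) = V_4 (Klein four-group, Z/2Z × Z/2Z)

f factors as (x^2 - 231)(x^2 - 14), so the splitting field is K = Q(sqrt(231), sqrt(14)). The elements 231, 14, 3234 are all non-squares in Q, so sqrt(231) and sqrt(14) generate independent quadratic extensions. Thus [K:Q] = 4 and Gal(K/Q) is generated by the two order-2 automorphisms sqrt(231) ↦ -sqrt(231) and sqrt(14) ↦ -sqrt(14), giving V_4.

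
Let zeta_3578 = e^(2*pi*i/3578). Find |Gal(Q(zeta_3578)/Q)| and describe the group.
|Gal(Q(zeta_3578)/Q)| = phi(3578) = 1788; group ≅ (Z/3578Z)^* ≅ Z/1788Z

The n-th cyclotomic polynomial Φ_3578(x) is the minimal polynomial of zeta_3578 over Q and has degree phi(3578) = 1788. So Q(zeta_3578) is a degree-1788 Galois extension with Galois group (Z/3578Z)^*. By CRT, (Z/3578Z)^* ≅ (Z/2Z)^* × (Z/1789Z)^*. Each prime-power unit group is (Z/2Z)^* ≅ trivial group (order 1); (Z/1789Z)^* ≅ Z/1788Z. Hence Gal(Q(zeta_3578)/Q) ≅ Z/1788Z.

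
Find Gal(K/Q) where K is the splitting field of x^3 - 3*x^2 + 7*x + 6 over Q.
Gal(K/Q) = S_3 (symmetric group of order 6)

Compute the discriminant of x^3 + (-3)*x^2 + (7)*x + (6): Δ = -3523. Since Δ is not a rational square, the Galois group is not contained in A_3; it must be the full S_3 (irreducibility of the cubic rules out anything smaller).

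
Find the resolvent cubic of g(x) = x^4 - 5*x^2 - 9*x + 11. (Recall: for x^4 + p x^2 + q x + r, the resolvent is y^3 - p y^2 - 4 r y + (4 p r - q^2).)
h(y) = y^3 + 5*y^2 - 44*y - 301

Identify coefficients: p = -5, q = -9, r = 11.
Plug into h(y) = y^3 - p y^2 - 4 r y + (4 p r - q^2):
  h(y) = y^3 - (-5) y^2 - 4*(11) y + (4*(-5)*(11) - (-9)^2)
       = y^3 + (5) y^2 + (-44) y + (-301).
Simplifying: h(y) = y^3 + 5*y^2 - 44*y - 301.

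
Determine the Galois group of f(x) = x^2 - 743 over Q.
Gal(K/Q) = Z/2Z (cyclic of order 2)

x^2 - 743 is irreducible over Q since 743 is not a rational square. The splitting field Q(sqrt(743)) has degree 2 over Q, and its unique nontrivial automorphism is sqrt(743) ↦ -sqrt(743). Hence Gal(Q(sqrt(743))/Q) = Z/2Z.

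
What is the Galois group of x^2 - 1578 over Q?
Gal(K/Q) = Z/2Z (cyclic of order 2)

x^2 - 1578 is irreducible over Q since 1578 is not a rational square. The splitting field Q(sqrt(1578)) has degree 2 over Q, and its unique nontrivial automorphism is sqrt(1578) ↦ -sqrt(1578). Hence Gal(Q(sqrt(1578))/Q) = Z/2Z.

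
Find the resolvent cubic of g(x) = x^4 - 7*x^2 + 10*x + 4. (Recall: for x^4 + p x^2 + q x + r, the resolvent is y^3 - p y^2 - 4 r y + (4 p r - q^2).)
h(y) = y^3 + 7*y^2 - 16*y - 212

Identify coefficients: p = -7, q = 10, r = 4.
Plug into h(y) = y^3 - p y^2 - 4 r y + (4 p r - q^2):
  h(y) = y^3 - (-7) y^2 - 4*(4) y + (4*(-7)*(4) - (10)^2)
       = y^3 + (7) y^2 + (-16) y + (-212).
Simplifying: h(y) = y^3 + 7*y^2 - 16*y - 212.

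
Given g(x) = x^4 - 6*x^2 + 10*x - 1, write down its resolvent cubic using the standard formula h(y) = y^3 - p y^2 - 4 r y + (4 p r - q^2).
h(y) = y^3 + 6*y^2 + 4*y - 76

Identify coefficients: p = -6, q = 10, r = -1.
Plug into h(y) = y^3 - p y^2 - 4 r y + (4 p r - q^2):
  h(y) = y^3 - (-6) y^2 - 4*(-1) y + (4*(-6)*(-1) - (10)^2)
       = y^3 + (6) y^2 + (4) y + (-76).
Simplifying: h(y) = y^3 + 6*y^2 + 4*y - 76.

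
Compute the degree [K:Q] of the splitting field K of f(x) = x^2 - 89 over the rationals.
[K:Q] = 2

The polynomial x^2 - 89 is irreducible over Q since 89 is not a perfect square. Its splitting field is Q(sqrt(89)), which has degree 2 over Q.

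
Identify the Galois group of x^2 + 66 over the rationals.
Gal(K/Q) = Z/2Z (cyclic of order 2)

x^2 + 66 is irreducible over Q since -66 is not a rational square. The splitting field Q(sqrt(-66)) has degree 2 over Q, and its unique nontrivial automorphism is sqrt(-66) ↦ -sqrt(-66). Hence Gal(Q(sqrt(-66))/Q) = Z/2Z.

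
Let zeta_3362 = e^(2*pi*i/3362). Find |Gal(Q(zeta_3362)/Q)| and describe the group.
|Gal(Q(zeta_3362)/Q)| = phi(3362) = 1640; group ≅ (Z/3362Z)^* ≅ Z/1640Z

The n-th cyclotomic polynomial Φ_3362(x) is the minimal polynomial of zeta_3362 over Q and has degree phi(3362) = 1640. So Q(zeta_3362) is a degree-1640 Galois extension with Galois group (Z/3362Z)^*. By CRT, (Z/3362Z)^* ≅ (Z/2Z)^* × (Z/1681Z)^*. Each prime-power unit group is (Z/2Z)^* ≅ trivial group (order 1); (Z/1681Z)^* ≅ Z/1640Z. Hence Gal(Q(zeta_3362)/Q) ≅ Z/1640Z.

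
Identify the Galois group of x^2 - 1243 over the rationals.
Gal(K/Q) = Z/2Z (cyclic of order 2)

x^2 - 1243 is irreducible over Q since 1243 is not a rational square. The splitting field Q(sqrt(1243)) has degree 2 over Q, and its unique nontrivial automorphism is sqrt(1243) ↦ -sqrt(1243). Hence Gal(Q(sqrt(1243))/Q) = Z/2Z.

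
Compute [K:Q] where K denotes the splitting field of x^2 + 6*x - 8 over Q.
[K:Q] = 2

The discriminant of x^2 + (6)*x + (-8) is b^2 - 4c = 36 - (-32) = 68. Since 68 is not a perfect square in Q, the polynomial is irreducible over Q. Its two roots generate a degree-2 extension, so [K:Q] = 2.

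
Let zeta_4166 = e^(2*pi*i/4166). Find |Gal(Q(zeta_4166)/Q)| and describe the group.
|Gal(Q(zeta_4166)/Q)| = phi(4166) = 2082; group ≅ (Z/4166Z)^* ≅ Z/2082Z

The n-th cyclotomic polynomial Φ_4166(x) is the minimal polynomial of zeta_4166 over Q and has degree phi(4166) = 2082. So Q(zeta_4166) is a degree-2082 Galois extension with Galois group (Z/4166Z)^*. By CRT, (Z/4166Z)^* ≅ (Z/2Z)^* × (Z/2083Z)^*. Each prime-power unit group is (Z/2Z)^* ≅ trivial group (order 1); (Z/2083Z)^* ≅ Z/2082Z. Hence Gal(Q(zeta_4166)/Q) ≅ Z/2082Z.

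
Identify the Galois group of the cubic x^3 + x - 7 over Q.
Gal(K/Q) = S_3 (symmetric group of order 6)

Compute the discriminant of x^3 + (0)*x^2 + (1)*x + (-7): Δ = -1327. Since Δ is not a rational square, the Galois group is not contained in A_3; it must be the full S_3 (irreducibility of the cubic rules out anything smaller).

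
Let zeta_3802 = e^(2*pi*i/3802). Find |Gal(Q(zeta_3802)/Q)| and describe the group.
|Gal(Q(zeta_3802)/Q)| = phi(3802) = 1900; group ≅ (Z/3802Z)^* ≅ Z/1900Z

The n-th cyclotomic polynomial Φ_3802(x) is the minimal polynomial of zeta_3802 over Q and has degree phi(3802) = 1900. So Q(zeta_3802) is a degree-1900 Galois extension with Galois group (Z/3802Z)^*. By CRT, (Z/3802Z)^* ≅ (Z/2Z)^* × (Z/1901Z)^*. Each prime-power unit group is (Z/2Z)^* ≅ trivial group (order 1); (Z/1901Z)^* ≅ Z/1900Z. Hence Gal(Q(zeta_3802)/Q) ≅ Z/1900Z.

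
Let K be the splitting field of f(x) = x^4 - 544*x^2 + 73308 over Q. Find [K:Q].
[K:Q] = 4

f factors as (x^2 - 246)(x^2 - 298); the splitting field is K = Q(sqrt(246), sqrt(298)). Since 246, 298, and 73308 are all non-squares in Q, the three subfields Q(sqrt(246)), Q(sqrt(298)), Q(sqrt(73308)) are distinct degree-2 extensions, so [K:Q] = 4 (Klein four Galois group).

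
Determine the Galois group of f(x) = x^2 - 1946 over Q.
Gal(K/Q) = Z/2Z (cyclic of order 2)

x^2 - 1946 is irreducible over Q since 1946 is not a rational square. The splitting field Q(sqrt(1946)) has degree 2 over Q, and its unique nontrivial automorphism is sqrt(1946) ↦ -sqrt(1946). Hence Gal(Q(sqrt(1946))/Q) = Z/2Z.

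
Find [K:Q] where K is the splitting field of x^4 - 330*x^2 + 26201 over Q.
[K:Q] = 4

f factors as (x^2 - 133)(x^2 - 197); the splitting field is K = Q(sqrt(133), sqrt(197)). Since 133, 197, and 26201 are all non-squares in Q, the three subfields Q(sqrt(133)), Q(sqrt(197)), Q(sqrt(26201)) are distinct degree-2 extensions, so [K:Q] = 4 (Klein four Galois group).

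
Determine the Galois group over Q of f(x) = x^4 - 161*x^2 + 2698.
Gal(K/Q) = V_4 (Klein four-group, Z/2Z × Z/2Z)

f factors as (x^2 - 142)(x^2 - 19), so the splitting field is K = Q(sqrt(142), sqrt(19)). The elements 142, 19, 2698 are all non-squares in Q, so sqrt(142) and sqrt(19) generate independent quadratic extensions. Thus [K:Q] = 4 and Gal(K/Q) is generated by the two order-2 automorphisms sqrt(142) ↦ -sqrt(142) and sqrt(19) ↦ -sqrt(19), giving V_4.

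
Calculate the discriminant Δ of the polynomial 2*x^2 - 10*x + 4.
Δ = 68

For a quadratic a x^2 + b x + c the discriminant is Δ = b^2 - 4ac = (-10)^2 - 4*(2)*(4) = 100 - (32) = 68.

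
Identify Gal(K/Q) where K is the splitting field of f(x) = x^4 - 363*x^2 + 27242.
Gal(K/Q) = V_4 (Klein four-group, Z/2Z × Z/2Z)

f factors as (x^2 - 257)(x^2 - 106), so the splitting field is K = Q(sqrt(257), sqrt(106)). The elements 257, 106, 27242 are all non-squares in Q, so sqrt(257) and sqrt(106) generate independent quadratic extensions. Thus [K:Q] = 4 and Gal(K/Q) is generated by the two order-2 automorphisms sqrt(257) ↦ -sqrt(257) and sqrt(106) ↦ -sqrt(106), giving V_4.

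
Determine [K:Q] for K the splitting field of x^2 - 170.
[K:Q] = 2

The polynomial x^2 - 170 is irreducible over Q since 170 is not a perfect square. Its splitting field is Q(sqrt(170)), which has degree 2 over Q.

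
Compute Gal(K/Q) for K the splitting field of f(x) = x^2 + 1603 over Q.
Gal(K/Q) = Z/2Z (cyclic of order 2)

x^2 + 1603 is irreducible over Q since -1603 is not a rational square. The splitting field Q(sqrt(-1603)) has degree 2 over Q, and its unique nontrivial automorphism is sqrt(-1603) ↦ -sqrt(-1603). Hence Gal(Q(sqrt(-1603))/Q) = Z/2Z.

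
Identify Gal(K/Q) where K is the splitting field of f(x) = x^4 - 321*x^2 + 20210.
Gal(K/Q) = V_4 (Klein four-group, Z/2Z × Z/2Z)

f factors as (x^2 - 86)(x^2 - 235), so the splitting field is K = Q(sqrt(86), sqrt(235)). The elements 86, 235, 20210 are all non-squares in Q, so sqrt(86) and sqrt(235) generate independent quadratic extensions. Thus [K:Q] = 4 and Gal(K/Q) is generated by the two order-2 automorphisms sqrt(86) ↦ -sqrt(86) and sqrt(235) ↦ -sqrt(235), giving V_4.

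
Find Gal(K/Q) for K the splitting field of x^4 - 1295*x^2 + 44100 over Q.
Gal(K/Q) = Z/2Z (cyclic of order 2)

f factors as (x^2 - 1260)(x^2 - 35), so the splitting field is K = Q(sqrt(1260), sqrt(35)). The squarefree part of 1260 is 35 and the squarefree part of 35 is also 35, so sqrt(1260) and sqrt(35) are both rational multiples of sqrt(35). Hence Q(sqrt(1260)) = Q(sqrt(35)) = Q(sqrt(35)), and the splitting field collapses to a single degree-2 extension with Galois group Z/2Z.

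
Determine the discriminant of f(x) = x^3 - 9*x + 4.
Δ = 2484

For a depressed cubic x^3 + p x + q the discriminant is Δ = -4 p^3 - 27 q^2 = -4*(-9)^3 - 27*(4)^2 = 2916 - 432 = 2484.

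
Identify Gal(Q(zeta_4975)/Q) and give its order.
|Gal(Q(zeta_4975)/Q)| = phi(4975) = 3960; group ≅ (Z/4975Z)^* ≅ Z/20Z × Z/198Z

The n-th cyclotomic polynomial Φ_4975(x) is the minimal polynomial of zeta_4975 over Q and has degree phi(4975) = 3960. So Q(zeta_4975) is a degree-3960 Galois extension with Galois group (Z/4975Z)^*. By CRT, (Z/4975Z)^* ≅ (Z/25Z)^* × (Z/199Z)^*. Each prime-power unit group is (Z/25Z)^* ≅ Z/20Z; (Z/199Z)^* ≅ Z/198Z. Hence Gal(Q(zeta_4975)/Q) ≅ Z/20Z × Z/198Z.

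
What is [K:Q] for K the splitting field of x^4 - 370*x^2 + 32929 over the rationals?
[K:Q] = 4

f factors as (x^2 - 221)(x^2 - 149); the splitting field is K = Q(sqrt(221), sqrt(149)). Since 221, 149, and 32929 are all non-squares in Q, the three subfields Q(sqrt(221)), Q(sqrt(149)), Q(sqrt(32929)) are distinct degree-2 extensions, so [K:Q] = 4 (Klein four Galois group).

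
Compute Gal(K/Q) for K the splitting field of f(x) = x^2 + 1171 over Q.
Gal(K/Q) = Z/2Z (cyclic of order 2)

x^2 + 1171 is irreducible over Q since -1171 is not a rational square. The splitting field Q(sqrt(-1171)) has degree 2 over Q, and its unique nontrivial automorphism is sqrt(-1171) ↦ -sqrt(-1171). Hence Gal(Q(sqrt(-1171))/Q) = Z/2Z.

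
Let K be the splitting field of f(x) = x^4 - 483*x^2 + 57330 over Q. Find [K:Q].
[K:Q] = 4

f factors as (x^2 - 273)(x^2 - 210); the splitting field is K = Q(sqrt(273), sqrt(210)). Since 273, 210, and 57330 are all non-squares in Q, the three subfields Q(sqrt(273)), Q(sqrt(210)), Q(sqrt(57330)) are distinct degree-2 extensions, so [K:Q] = 4 (Klein four Galois group).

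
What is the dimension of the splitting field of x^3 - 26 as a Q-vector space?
[K:Q] = 6

x^3 - 26 has one real root r = 26^(1/3) and two complex roots r*zeta_3, r*zeta_3^2 where zeta_3 = e^(2*pi*i/3). The splitting field is Q(r, zeta_3). [Q(r):Q] = 3 and [Q(zeta_3):Q] = 2 with gcd = 1, so [Q(r, zeta_3):Q] = 3 * 2 = 6.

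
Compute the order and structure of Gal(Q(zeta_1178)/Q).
|Gal(Q(zeta_1178)/Q)| = phi(1178) = 540; group ≅ (Z/1178Z)^* ≅ Z/18Z × Z/30Z

The n-th cyclotomic polynomial Φ_1178(x) is the minimal polynomial of zeta_1178 over Q and has degree phi(1178) = 540. So Q(zeta_1178) is a degree-540 Galois extension with Galois group (Z/1178Z)^*. By CRT, (Z/1178Z)^* ≅ (Z/2Z)^* × (Z/19Z)^* × (Z/31Z)^*. Each prime-power unit group is (Z/2Z)^* ≅ trivial group (order 1); (Z/19Z)^* ≅ Z/18Z; (Z/31Z)^* ≅ Z/30Z. Hence Gal(Q(zeta_1178)/Q) ≅ Z/18Z × Z/30Z.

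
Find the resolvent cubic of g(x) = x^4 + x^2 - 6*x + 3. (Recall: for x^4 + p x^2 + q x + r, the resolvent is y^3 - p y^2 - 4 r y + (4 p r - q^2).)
h(y) = y^3 - y^2 - 12*y - 24

Identify coefficients: p = 1, q = -6, r = 3.
Plug into h(y) = y^3 - p y^2 - 4 r y + (4 p r - q^2):
  h(y) = y^3 - (1) y^2 - 4*(3) y + (4*(1)*(3) - (-6)^2)
       = y^3 + (-1) y^2 + (-12) y + (-24).
Simplifying: h(y) = y^3 - y^2 - 12*y - 24.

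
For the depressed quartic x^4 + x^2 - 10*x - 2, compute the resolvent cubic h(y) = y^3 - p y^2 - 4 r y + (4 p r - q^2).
h(y) = y^3 - y^2 + 8*y - 108

Identify coefficients: p = 1, q = -10, r = -2.
Plug into h(y) = y^3 - p y^2 - 4 r y + (4 p r - q^2):
  h(y) = y^3 - (1) y^2 - 4*(-2) y + (4*(1)*(-2) - (-10)^2)
       = y^3 + (-1) y^2 + (8) y + (-108).
Simplifying: h(y) = y^3 - y^2 + 8*y - 108.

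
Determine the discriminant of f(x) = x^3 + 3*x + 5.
Δ = -783

For a depressed cubic x^3 + p x + q the discriminant is Δ = -4 p^3 - 27 q^2 = -4*(3)^3 - 27*(5)^2 = -108 - 675 = -783.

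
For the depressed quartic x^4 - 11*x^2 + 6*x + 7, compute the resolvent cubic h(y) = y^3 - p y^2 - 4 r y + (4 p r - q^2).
h(y) = y^3 + 11*y^2 - 28*y - 344

Identify coefficients: p = -11, q = 6, r = 7.
Plug into h(y) = y^3 - p y^2 - 4 r y + (4 p r - q^2):
  h(y) = y^3 - (-11) y^2 - 4*(7) y + (4*(-11)*(7) - (6)^2)
       = y^3 + (11) y^2 + (-28) y + (-344).
Simplifying: h(y) = y^3 + 11*y^2 - 28*y - 344.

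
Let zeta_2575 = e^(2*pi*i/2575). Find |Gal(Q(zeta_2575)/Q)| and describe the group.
|Gal(Q(zeta_2575)/Q)| = phi(2575) = 2040; group ≅ (Z/2575Z)^* ≅ Z/20Z × Z/102Z

The n-th cyclotomic polynomial Φ_2575(x) is the minimal polynomial of zeta_2575 over Q and has degree phi(2575) = 2040. So Q(zeta_2575) is a degree-2040 Galois extension with Galois group (Z/2575Z)^*. By CRT, (Z/2575Z)^* ≅ (Z/25Z)^* × (Z/103Z)^*. Each prime-power unit group is (Z/25Z)^* ≅ Z/20Z; (Z/103Z)^* ≅ Z/102Z. Hence Gal(Q(zeta_2575)/Q) ≅ Z/20Z × Z/102Z.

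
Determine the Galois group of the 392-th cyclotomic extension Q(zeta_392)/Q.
|Gal(Q(zeta_392)/Q)| = phi(392) = 168; group ≅ (Z/392Z)^* ≅ Z/2Z × Z/2Z × Z/42Z

The n-th cyclotomic polynomial Φ_392(x) is the minimal polynomial of zeta_392 over Q and has degree phi(392) = 168. So Q(zeta_392) is a degree-168 Galois extension with Galois group (Z/392Z)^*. By CRT, (Z/392Z)^* ≅ (Z/8Z)^* × (Z/49Z)^*. Each prime-power unit group is (Z/8Z)^* ≅ Z/2Z × Z/2Z; (Z/49Z)^* ≅ Z/42Z. Hence Gal(Q(zeta_392)/Q) ≅ Z/2Z × Z/2Z × Z/42Z.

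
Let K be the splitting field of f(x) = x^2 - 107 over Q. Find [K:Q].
[K:Q] = 2

The polynomial x^2 - 107 is irreducible over Q since 107 is not a perfect square. Its splitting field is Q(sqrt(107)), which has degree 2 over Q.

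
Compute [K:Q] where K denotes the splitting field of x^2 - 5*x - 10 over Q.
[K:Q] = 2

The discriminant of x^2 + (-5)*x + (-10) is b^2 - 4c = 25 - (-40) = 65. Since 65 is not a perfect square in Q, the polynomial is irreducible over Q. Its two roots generate a degree-2 extension, so [K:Q] = 2.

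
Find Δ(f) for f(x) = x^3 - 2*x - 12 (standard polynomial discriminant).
Δ = -3856

For a depressed cubic x^3 + p x + q the discriminant is Δ = -4 p^3 - 27 q^2 = -4*(-2)^3 - 27*(-12)^2 = 32 - 3888 = -3856.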